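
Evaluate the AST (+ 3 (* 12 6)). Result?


Evaluate inner: (* 12 6) = 72
Evaluate root: (+ 3 72) = 75
Result: 75


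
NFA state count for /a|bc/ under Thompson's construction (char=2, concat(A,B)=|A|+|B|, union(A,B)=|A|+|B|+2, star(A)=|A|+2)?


Syntax tree has 3 char leaf(s), 1 union(s), 0 star(s)
chars contribute 3×2 = 6; each union adds +2; each star adds +2
Total: 6 + 2 + 0 = 8 states


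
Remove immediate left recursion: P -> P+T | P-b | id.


Left-recursive alternatives: P+T, P-b; non-recursive: id
Introduce P': P -> idP', P' -> +TP' | -bP' | ε


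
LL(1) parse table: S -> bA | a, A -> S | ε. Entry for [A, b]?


For [A, b]: 'b' ∈ FIRST(S)
Entry: A -> S


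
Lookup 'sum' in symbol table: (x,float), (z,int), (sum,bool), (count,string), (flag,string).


Lookup 'sum' → type bool


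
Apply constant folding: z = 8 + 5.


8 + 5 = 13 at compile time
Optimized: z = 13


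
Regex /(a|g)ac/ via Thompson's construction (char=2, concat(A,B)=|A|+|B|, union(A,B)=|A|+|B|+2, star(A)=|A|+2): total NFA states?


Syntax tree has 4 char leaf(s), 1 union(s), 0 star(s)
chars contribute 4×2 = 8; each union adds +2; each star adds +2
Total: 8 + 2 + 0 = 10 states


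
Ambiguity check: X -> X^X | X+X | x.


'x^x+x' has two parse trees (no precedence encoded between ^ and +)
Ambiguous


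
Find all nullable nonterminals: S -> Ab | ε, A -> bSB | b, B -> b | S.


A nonterminal is nullable iff some alternative derives ε (directly, or every symbol in it is nullable)
Nullable: {B, S}


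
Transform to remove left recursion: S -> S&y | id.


Left-recursive alternatives: S&y; non-recursive: id
Introduce S': S -> idS', S' -> &yS' | ε


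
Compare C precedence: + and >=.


'+' is additive (level 9); '>=' is relational (level 7)
Higher level binds tighter
'+' has higher precedence than '>='


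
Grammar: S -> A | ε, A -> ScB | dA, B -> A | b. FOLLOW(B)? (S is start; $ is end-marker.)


$ ∈ FOLLOW(S). For each A -> αBβ: add FIRST(β)\{ε} to FOLLOW(B); if β nullable, add FOLLOW(A).
FOLLOW(B) = {$, c}


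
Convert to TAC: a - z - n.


Break into single-operator statements:
t1 = a - z
t2 = t1 - n


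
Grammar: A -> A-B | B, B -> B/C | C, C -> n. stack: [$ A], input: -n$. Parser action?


shift '-' to continue A -> A-B
Action: shift


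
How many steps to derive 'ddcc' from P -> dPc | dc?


Derivation: P => dPc => ddcc
Steps: 2


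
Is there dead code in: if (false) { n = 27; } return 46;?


condition is constant false, so the whole block is unreachable
Dead: 'if (false) { n = 27; }'


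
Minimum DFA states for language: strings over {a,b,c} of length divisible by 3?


Track length mod 3: states 0..2, accept at 0
Minimal DFA: 3 states


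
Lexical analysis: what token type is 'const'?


Pattern: reserved word
Type: KEYWORD


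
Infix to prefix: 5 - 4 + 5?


left-to-right (same/higher precedence on left): tree is (+ (- 5 4) 5)
Prefix: + - 5 4 5


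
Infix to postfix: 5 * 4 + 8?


Left to right (same or higher precedence on left)
Postfix: 5 4 * 8 +


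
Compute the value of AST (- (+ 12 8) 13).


Evaluate inner: (+ 12 8) = 20
Evaluate root: (- 20 13) = 7
Result: 7


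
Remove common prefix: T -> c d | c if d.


Common prefix: 'c'
Factored: T -> c T', T' -> d | if d


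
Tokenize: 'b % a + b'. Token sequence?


Scan left to right, longest-match per lexeme
Tokens: ID(b), OP(%), ID(a), OP(+), ID(b)


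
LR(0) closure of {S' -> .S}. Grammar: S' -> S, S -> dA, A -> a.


Start: S' -> .S
For each item with dot before a nonterminal B, add B -> .γ for every B-production
Closure: [S' -> .S, S -> .dA]


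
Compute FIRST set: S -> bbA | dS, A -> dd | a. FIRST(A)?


Per alternative of A: FIRST(dd) = {d}; FIRST(a) = {a}
FIRST(A) = {a, d}


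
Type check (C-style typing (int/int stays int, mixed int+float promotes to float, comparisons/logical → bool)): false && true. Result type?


Operand types: bool && bool
Rule: logical operators take bool operands and yield bool
Result type: bool


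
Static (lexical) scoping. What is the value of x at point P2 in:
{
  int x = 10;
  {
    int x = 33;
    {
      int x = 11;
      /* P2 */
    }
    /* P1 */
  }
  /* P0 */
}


x declared in the same block as P2
x = 11


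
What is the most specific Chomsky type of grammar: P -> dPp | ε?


Single nonterminal LHS, but d^n p^n is not regular
Classification: Type 2 (Context-Free)


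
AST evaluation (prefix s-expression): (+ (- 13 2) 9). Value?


Evaluate inner: (- 13 2) = 11
Evaluate root: (+ 11 9) = 20
Result: 20


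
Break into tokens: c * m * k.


Scan left to right, longest-match per lexeme
Tokens: ID(c), OP(*), ID(m), OP(*), ID(k)


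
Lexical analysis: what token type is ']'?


Pattern: delimiter/punctuation
Type: PUNCTUATION


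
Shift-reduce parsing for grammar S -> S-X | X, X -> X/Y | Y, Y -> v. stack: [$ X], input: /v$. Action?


shift '/' to continue X -> X/Y
Action: shift


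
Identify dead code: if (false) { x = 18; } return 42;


condition is constant false, so the whole block is unreachable
Dead: 'if (false) { x = 18; }'


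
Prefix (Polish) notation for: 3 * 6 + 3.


left-to-right (same/higher precedence on left): tree is (+ (* 3 6) 3)
Prefix: + * 3 6 3


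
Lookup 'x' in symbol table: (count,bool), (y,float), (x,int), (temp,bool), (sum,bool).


Lookup 'x' → type int


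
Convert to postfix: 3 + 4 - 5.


Left to right (same or higher precedence on left)
Postfix: 3 4 + 5 -


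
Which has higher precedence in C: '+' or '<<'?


'+' is additive (level 9); '<<' is shift (level 8)
Higher level binds tighter
'+' has higher precedence than '<<'


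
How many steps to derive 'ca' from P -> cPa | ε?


Derivation: P => cPa => ca
Steps: 2


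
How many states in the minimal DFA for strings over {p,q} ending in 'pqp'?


Track the longest suffix of input matching a prefix of 'pqp': 4 classes (prefixes of length 0..3)
Minimal DFA: 4 states


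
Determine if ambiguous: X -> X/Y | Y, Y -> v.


precedence layered via separate nonterminal Y: deterministic
Unambiguous


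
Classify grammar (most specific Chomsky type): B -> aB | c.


Right-linear: every RHS is a terminal or a terminal followed by one nonterminal
Classification: Type 3 (Regular)


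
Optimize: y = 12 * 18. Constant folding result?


12 * 18 = 216 at compile time
Optimized: y = 216


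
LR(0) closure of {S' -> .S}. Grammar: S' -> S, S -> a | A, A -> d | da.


Start: S' -> .S
For each item with dot before a nonterminal B, add B -> .γ for every B-production
Closure: [S' -> .S, S -> .a, S -> .A, A -> .d, A -> .da]


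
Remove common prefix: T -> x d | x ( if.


Common prefix: 'x'
Factored: T -> x T', T' -> d | ( if


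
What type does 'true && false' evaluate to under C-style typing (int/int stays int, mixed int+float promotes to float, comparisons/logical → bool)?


Operand types: bool && bool
Rule: logical operators take bool operands and yield bool
Result type: bool


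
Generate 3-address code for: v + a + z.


Break into single-operator statements:
t1 = v + a
t2 = t1 + z


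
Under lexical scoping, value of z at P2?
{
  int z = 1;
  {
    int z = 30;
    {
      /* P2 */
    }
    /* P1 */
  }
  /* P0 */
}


P2's block does not declare z; resolves to the enclosing declaration at depth 1
z = 30


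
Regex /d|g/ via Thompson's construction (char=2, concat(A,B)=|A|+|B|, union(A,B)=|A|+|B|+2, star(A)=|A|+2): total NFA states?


Syntax tree has 2 char leaf(s), 1 union(s), 0 star(s)
chars contribute 2×2 = 4; each union adds +2; each star adds +2
Total: 4 + 2 + 0 = 6 states


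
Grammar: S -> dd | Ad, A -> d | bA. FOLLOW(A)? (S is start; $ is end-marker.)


$ ∈ FOLLOW(S). For each A -> αBβ: add FIRST(β)\{ε} to FOLLOW(B); if β nullable, add FOLLOW(A).
FOLLOW(A) = {d}


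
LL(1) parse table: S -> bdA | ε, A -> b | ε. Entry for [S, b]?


For [S, b]: 'b' ∈ FIRST(bdA)
Entry: S -> bdA


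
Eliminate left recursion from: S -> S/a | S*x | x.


Left-recursive alternatives: S/a, S*x; non-recursive: x
Introduce S': S -> xS', S' -> /aS' | *xS' | ε


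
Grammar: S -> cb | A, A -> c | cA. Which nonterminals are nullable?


A nonterminal is nullable iff some alternative derives ε (directly, or every symbol in it is nullable)
Nullable: {}


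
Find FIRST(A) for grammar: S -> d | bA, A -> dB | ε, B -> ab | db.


Per alternative of A: FIRST(dB) = {d}; FIRST(ε) = {ε}
FIRST(A) = {d, ε}


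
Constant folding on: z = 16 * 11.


16 * 11 = 176 at compile time
Optimized: z = 176


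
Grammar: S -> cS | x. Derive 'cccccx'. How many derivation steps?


Derivation: S => cS => ccS => cccS => ccccS => cccccS => cccccx
Steps: 6


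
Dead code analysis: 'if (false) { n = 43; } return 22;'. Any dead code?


condition is constant false, so the whole block is unreachable
Dead: 'if (false) { n = 43; }'


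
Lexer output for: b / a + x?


Scan left to right, longest-match per lexeme
Tokens: ID(b), OP(/), ID(a), OP(+), ID(x)


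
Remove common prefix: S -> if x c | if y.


Common prefix: 'if'
Factored: S -> if S', S' -> x c | y


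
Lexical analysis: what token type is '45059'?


Pattern: digits only
Type: INTEGER_LITERAL


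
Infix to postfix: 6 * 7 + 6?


Left to right (same or higher precedence on left)
Postfix: 6 7 * 6 +


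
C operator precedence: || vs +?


'+' is additive (level 9); '||' is logical OR (level 1)
Higher level binds tighter
'+' has higher precedence than '||'


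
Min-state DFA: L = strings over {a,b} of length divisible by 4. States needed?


Track length mod 4: states 0..3, accept at 0
Minimal DFA: 4 states


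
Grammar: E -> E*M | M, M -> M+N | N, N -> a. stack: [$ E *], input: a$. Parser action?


no handle ('E*' is not any RHS); shift 'a'
Action: shift


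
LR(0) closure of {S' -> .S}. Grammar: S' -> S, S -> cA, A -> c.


Start: S' -> .S
For each item with dot before a nonterminal B, add B -> .γ for every B-production
Closure: [S' -> .S, S -> .cA]


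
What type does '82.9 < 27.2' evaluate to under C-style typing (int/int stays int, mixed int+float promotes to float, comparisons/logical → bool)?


Operand types: float < float
Rule: comparison yields bool
Result type: bool


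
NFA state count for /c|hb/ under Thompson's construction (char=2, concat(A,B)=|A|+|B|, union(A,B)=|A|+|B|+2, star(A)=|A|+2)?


Syntax tree has 3 char leaf(s), 1 union(s), 0 star(s)
chars contribute 3×2 = 6; each union adds +2; each star adds +2
Total: 6 + 2 + 0 = 8 states


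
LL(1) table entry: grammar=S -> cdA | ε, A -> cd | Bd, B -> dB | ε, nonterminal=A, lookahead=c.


For [A, c]: 'c' ∈ FIRST(cd)
Entry: A -> cd


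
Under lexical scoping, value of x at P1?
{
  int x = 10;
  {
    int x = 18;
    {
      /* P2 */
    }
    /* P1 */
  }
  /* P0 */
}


x declared in the same block as P1
x = 18


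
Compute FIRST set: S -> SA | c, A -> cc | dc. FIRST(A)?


Per alternative of A: FIRST(cc) = {c}; FIRST(dc) = {d}
FIRST(A) = {c, d}


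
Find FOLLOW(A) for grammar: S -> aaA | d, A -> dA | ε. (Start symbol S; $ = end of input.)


$ ∈ FOLLOW(S). For each A -> αBβ: add FIRST(β)\{ε} to FOLLOW(B); if β nullable, add FOLLOW(A).
FOLLOW(A) = {$}


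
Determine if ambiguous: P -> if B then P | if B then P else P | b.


dangling else: 'if B then if B then b else b' parses two ways
Ambiguous


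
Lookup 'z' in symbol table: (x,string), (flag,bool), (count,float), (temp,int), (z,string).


Lookup 'z' → type string


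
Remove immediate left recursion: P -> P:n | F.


Left-recursive alternatives: P:n; non-recursive: F
Introduce P': P -> FP', P' -> :nP' | ε


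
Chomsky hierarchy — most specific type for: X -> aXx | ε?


Single nonterminal LHS, but a^n x^n is not regular
Classification: Type 2 (Context-Free)


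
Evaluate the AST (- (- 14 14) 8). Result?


Evaluate inner: (- 14 14) = 0
Evaluate root: (- 0 8) = -8
Result: -8


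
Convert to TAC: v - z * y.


Break into single-operator statements:
t1 = z * y
t2 = v - t1


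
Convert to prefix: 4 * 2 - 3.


left-to-right (same/higher precedence on left): tree is (- (* 4 2) 3)
Prefix: - * 4 2 3


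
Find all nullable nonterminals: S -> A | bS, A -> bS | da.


A nonterminal is nullable iff some alternative derives ε (directly, or every symbol in it is nullable)
Nullable: {}


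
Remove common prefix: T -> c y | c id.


Common prefix: 'c'
Factored: T -> c T', T' -> y | id


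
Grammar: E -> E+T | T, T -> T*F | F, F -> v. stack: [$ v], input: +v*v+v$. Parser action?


'v' on top is the handle for F -> v
Action: reduce (F -> v)


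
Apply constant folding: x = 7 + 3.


7 + 3 = 10 at compile time
Optimized: x = 10


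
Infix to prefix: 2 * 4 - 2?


left-to-right (same/higher precedence on left): tree is (- (* 2 4) 2)
Prefix: - * 2 4 2


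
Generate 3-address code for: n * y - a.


Break into single-operator statements:
t1 = n * y
t2 = t1 - a


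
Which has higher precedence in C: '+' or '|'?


'+' is additive (level 9); '|' is bitwise OR (level 3)
Higher level binds tighter
'+' has higher precedence than '|'


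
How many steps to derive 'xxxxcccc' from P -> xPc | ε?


Derivation: P => xPc => xxPcc => xxxPccc => xxxxPcccc => xxxxcccc
Steps: 5


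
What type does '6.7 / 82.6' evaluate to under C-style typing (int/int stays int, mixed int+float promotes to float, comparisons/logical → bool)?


Operand types: float / float
Rule: mixed int/float promotes to float; int/int stays int
Result type: float


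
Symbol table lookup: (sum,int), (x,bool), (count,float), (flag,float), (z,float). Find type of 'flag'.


Lookup 'flag' → type float


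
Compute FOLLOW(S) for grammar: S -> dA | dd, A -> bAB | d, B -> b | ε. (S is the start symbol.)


$ ∈ FOLLOW(S). For each A -> αBβ: add FIRST(β)\{ε} to FOLLOW(B); if β nullable, add FOLLOW(A).
FOLLOW(S) = {$}


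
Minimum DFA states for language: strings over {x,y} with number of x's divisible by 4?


Track (count of x) mod 4: states 0..3, accept at 0
Minimal DFA: 4 states


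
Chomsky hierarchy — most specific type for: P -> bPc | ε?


Single nonterminal LHS, but b^n c^n is not regular
Classification: Type 2 (Context-Free)


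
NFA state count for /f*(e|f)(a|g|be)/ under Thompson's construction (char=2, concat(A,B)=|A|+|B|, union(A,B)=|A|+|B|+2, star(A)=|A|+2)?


Syntax tree has 7 char leaf(s), 3 union(s), 1 star(s)
chars contribute 7×2 = 14; each union adds +2; each star adds +2
Total: 14 + 6 + 2 = 22 states


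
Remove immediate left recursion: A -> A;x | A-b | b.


Left-recursive alternatives: A;x, A-b; non-recursive: b
Introduce A': A -> bA', A' -> ;xA' | -bA' | ε


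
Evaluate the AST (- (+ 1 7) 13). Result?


Evaluate inner: (+ 1 7) = 8
Evaluate root: (- 8 13) = -5
Result: -5


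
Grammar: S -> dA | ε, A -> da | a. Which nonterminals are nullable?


A nonterminal is nullable iff some alternative derives ε (directly, or every symbol in it is nullable)
Nullable: {S}


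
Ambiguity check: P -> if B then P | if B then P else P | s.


dangling else: 'if B then if B then s else s' parses two ways
Ambiguous


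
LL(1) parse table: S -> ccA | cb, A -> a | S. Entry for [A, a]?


For [A, a]: 'a' ∈ FIRST(a)
Entry: A -> a


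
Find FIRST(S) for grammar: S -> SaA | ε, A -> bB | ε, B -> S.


Per alternative of S: FIRST(SaA) = {a}; FIRST(ε) = {ε}
FIRST(S) = {a, ε}


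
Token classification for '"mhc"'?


Pattern: double-quoted sequence
Type: STRING_LITERAL


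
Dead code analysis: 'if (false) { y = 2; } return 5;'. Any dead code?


condition is constant false, so the whole block is unreachable
Dead: 'if (false) { y = 2; }'


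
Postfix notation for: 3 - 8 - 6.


Left to right (same or higher precedence on left)
Postfix: 3 8 - 6 -


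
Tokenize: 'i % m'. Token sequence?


Scan left to right, longest-match per lexeme
Tokens: ID(i), OP(%), ID(m)


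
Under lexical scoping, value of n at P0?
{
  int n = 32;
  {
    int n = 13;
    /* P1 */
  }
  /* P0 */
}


n declared in the same block as P0
n = 32


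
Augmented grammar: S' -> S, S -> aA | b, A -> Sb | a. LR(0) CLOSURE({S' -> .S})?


Start: S' -> .S
For each item with dot before a nonterminal B, add B -> .γ for every B-production
Closure: [S' -> .S, S -> .aA, S -> .b]


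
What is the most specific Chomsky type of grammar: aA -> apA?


LHS has context (more than one symbol) and |LHS| ≤ |RHS|
Classification: Type 1 (Context-Sensitive)


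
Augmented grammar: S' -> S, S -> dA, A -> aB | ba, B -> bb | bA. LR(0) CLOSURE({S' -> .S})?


Start: S' -> .S
For each item with dot before a nonterminal B, add B -> .γ for every B-production
Closure: [S' -> .S, S -> .dA]


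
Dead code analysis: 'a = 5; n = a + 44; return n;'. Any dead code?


a is read by n's definition; n is returned
No dead code


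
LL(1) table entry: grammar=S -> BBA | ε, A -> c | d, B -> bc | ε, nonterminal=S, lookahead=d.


For [S, d]: 'd' ∈ FIRST(BBA)
Entry: S -> BBA


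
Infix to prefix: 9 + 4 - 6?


left-to-right (same/higher precedence on left): tree is (- (+ 9 4) 6)
Prefix: - + 9 4 6


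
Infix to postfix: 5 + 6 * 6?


* has higher precedence, evaluate 6*6 first
Postfix: 5 6 6 * +


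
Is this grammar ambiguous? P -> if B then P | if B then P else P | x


dangling else: 'if B then if B then x else x' parses two ways
Ambiguous


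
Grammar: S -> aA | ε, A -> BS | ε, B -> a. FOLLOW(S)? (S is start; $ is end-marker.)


$ ∈ FOLLOW(S). For each A -> αBβ: add FIRST(β)\{ε} to FOLLOW(B); if β nullable, add FOLLOW(A).
FOLLOW(S) = {$}


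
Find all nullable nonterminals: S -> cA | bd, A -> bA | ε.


A nonterminal is nullable iff some alternative derives ε (directly, or every symbol in it is nullable)
Nullable: {A}


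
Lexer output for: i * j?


Scan left to right, longest-match per lexeme
Tokens: ID(i), OP(*), ID(j)


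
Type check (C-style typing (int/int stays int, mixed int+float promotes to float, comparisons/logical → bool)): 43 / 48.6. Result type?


Operand types: int / float
Rule: mixed int/float promotes to float; int/int stays int
Result type: float


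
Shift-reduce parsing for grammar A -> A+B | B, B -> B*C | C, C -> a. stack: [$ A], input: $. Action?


start symbol A on stack, input exhausted
Action: accept


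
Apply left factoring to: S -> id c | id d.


Common prefix: 'id'
Factored: S -> id S', S' -> c | d


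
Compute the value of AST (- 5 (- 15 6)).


Evaluate inner: (- 15 6) = 9
Evaluate root: (- 5 9) = -4
Result: -4


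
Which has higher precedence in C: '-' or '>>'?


'-' is additive (level 9); '>>' is shift (level 8)
Higher level binds tighter
'-' has higher precedence than '>>'


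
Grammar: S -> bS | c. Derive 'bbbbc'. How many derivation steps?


Derivation: S => bS => bbS => bbbS => bbbbS => bbbbc
Steps: 5


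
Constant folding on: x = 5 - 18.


5 - 18 = -13 at compile time
Optimized: x = -13


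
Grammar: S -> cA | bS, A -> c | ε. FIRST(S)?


Per alternative of S: FIRST(cA) = {c}; FIRST(bS) = {b}
FIRST(S) = {b, c}


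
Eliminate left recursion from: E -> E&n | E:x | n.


Left-recursive alternatives: E&n, E:x; non-recursive: n
Introduce E': E -> nE', E' -> &nE' | :xE' | ε


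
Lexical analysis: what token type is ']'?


Pattern: delimiter/punctuation
Type: PUNCTUATION


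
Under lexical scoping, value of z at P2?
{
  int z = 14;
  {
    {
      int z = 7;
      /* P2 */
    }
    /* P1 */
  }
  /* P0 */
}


z declared in the same block as P2
z = 7


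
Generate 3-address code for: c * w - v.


Break into single-operator statements:
t1 = c * w
t2 = t1 - v


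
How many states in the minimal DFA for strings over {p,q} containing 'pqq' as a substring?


KMP-style automaton: 3 progress states + 1 absorbing accept = 4
Minimal DFA: 4 states


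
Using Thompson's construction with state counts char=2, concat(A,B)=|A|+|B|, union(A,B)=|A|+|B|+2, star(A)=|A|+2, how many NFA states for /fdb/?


Syntax tree has 3 char leaf(s), 0 union(s), 0 star(s)
chars contribute 3×2 = 6; each union adds +2; each star adds +2
Total: 6 + 0 + 0 = 6 states


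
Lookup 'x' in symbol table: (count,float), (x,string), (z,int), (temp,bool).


Lookup 'x' → type string


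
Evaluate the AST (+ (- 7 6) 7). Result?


Evaluate inner: (- 7 6) = 1
Evaluate root: (+ 1 7) = 8
Result: 8


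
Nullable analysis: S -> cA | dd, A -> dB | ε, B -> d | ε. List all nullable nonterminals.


A nonterminal is nullable iff some alternative derives ε (directly, or every symbol in it is nullable)
Nullable: {A, B}


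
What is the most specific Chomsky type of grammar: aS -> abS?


LHS has context (more than one symbol) and |LHS| ≤ |RHS|
Classification: Type 1 (Context-Sensitive)


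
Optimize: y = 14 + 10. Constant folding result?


14 + 10 = 24 at compile time
Optimized: y = 24


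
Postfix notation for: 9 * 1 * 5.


Left to right (same or higher precedence on left)
Postfix: 9 1 * 5 *


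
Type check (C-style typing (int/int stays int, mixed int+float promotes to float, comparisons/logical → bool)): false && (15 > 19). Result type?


Operand types: bool && bool
Rule: logical operators take bool operands and yield bool
Result type: bool


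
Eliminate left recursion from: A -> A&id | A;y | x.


Left-recursive alternatives: A&id, A;y; non-recursive: x
Introduce A': A -> xA', A' -> &idA' | ;yA' | ε


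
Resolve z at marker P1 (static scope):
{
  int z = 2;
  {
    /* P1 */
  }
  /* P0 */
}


P1's block does not declare z; resolves to the enclosing declaration at depth 0
z = 2


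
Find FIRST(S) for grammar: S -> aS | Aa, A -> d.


Per alternative of S: FIRST(aS) = {a}; FIRST(Aa) = {d}
FIRST(S) = {a, d}


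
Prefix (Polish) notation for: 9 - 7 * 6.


'*' binds tighter: tree is (- 9 (* 7 6))
Prefix: - 9 * 7 6


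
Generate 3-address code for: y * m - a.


Break into single-operator statements:
t1 = y * m
t2 = t1 - a


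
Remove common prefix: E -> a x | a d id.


Common prefix: 'a'
Factored: E -> a E', E' -> x | d id


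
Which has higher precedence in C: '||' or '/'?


'/' is multiplicative (level 10); '||' is logical OR (level 1)
Higher level binds tighter
'/' has higher precedence than '||'


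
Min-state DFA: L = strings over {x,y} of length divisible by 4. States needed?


Track length mod 4: states 0..3, accept at 0
Minimal DFA: 4 states


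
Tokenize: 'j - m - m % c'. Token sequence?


Scan left to right, longest-match per lexeme
Tokens: ID(j), OP(-), ID(m), OP(-), ID(m), OP(%), ID(c)


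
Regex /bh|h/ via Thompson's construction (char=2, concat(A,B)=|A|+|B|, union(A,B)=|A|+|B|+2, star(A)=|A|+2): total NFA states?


Syntax tree has 3 char leaf(s), 1 union(s), 0 star(s)
chars contribute 3×2 = 6; each union adds +2; each star adds +2
Total: 6 + 2 + 0 = 8 states


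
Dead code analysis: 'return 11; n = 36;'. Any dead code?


statement follows a return and is unreachable
Dead: 'n = 36'


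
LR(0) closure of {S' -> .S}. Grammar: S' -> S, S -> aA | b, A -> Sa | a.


Start: S' -> .S
For each item with dot before a nonterminal B, add B -> .γ for every B-production
Closure: [S' -> .S, S -> .aA, S -> .b]


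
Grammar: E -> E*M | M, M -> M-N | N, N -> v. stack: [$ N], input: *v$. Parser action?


'N' (not preceded by M-) is the handle for M -> N
Action: reduce (M -> N)


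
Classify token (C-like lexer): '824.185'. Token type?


Pattern: digits with a decimal point
Type: FLOAT_LITERAL


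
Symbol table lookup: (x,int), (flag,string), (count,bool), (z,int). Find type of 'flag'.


Lookup 'flag' → type string


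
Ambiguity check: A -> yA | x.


right-linear, alternatives start with distinct terminals 'y' vs 'x': unique leftmost derivation
Unambiguous


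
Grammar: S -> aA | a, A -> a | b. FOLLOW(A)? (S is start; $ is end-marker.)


$ ∈ FOLLOW(S). For each A -> αBβ: add FIRST(β)\{ε} to FOLLOW(B); if β nullable, add FOLLOW(A).
FOLLOW(A) = {$}


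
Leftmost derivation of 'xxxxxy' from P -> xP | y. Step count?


Derivation: P => xP => xxP => xxxP => xxxxP => xxxxxP => xxxxxy
Steps: 6


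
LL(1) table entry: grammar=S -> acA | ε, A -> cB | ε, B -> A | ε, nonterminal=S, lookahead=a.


For [S, a]: 'a' ∈ FIRST(acA)
Entry: S -> acA


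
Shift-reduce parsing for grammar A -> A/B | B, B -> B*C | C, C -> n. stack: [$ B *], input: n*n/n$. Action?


no handle; shift 'n'
Action: shift


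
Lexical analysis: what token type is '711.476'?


Pattern: digits with a decimal point
Type: FLOAT_LITERAL


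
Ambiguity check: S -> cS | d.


right-linear, alternatives start with distinct terminals 'c' vs 'd': unique leftmost derivation
Unambiguous


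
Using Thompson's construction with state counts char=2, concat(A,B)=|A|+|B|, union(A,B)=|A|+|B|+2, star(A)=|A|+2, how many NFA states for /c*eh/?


Syntax tree has 3 char leaf(s), 0 union(s), 1 star(s)
chars contribute 3×2 = 6; each union adds +2; each star adds +2
Total: 6 + 0 + 2 = 8 states


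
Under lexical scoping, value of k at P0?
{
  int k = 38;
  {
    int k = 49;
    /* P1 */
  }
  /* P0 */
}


k declared in the same block as P0
k = 38


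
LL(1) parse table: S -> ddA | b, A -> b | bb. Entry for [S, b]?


For [S, b]: 'b' ∈ FIRST(b)
Entry: S -> b


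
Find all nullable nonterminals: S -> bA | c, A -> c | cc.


A nonterminal is nullable iff some alternative derives ε (directly, or every symbol in it is nullable)
Nullable: {}


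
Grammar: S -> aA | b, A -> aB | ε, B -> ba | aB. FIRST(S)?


Per alternative of S: FIRST(aA) = {a}; FIRST(b) = {b}
FIRST(S) = {a, b}


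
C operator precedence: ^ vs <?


'<' is relational (level 7); '^' is bitwise XOR (level 4)
Higher level binds tighter
'<' has higher precedence than '^'


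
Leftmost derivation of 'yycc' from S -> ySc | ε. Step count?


Derivation: S => ySc => yyScc => yycc
Steps: 3


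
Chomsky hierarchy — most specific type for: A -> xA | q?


Right-linear: every RHS is a terminal or a terminal followed by one nonterminal
Classification: Type 3 (Regular)


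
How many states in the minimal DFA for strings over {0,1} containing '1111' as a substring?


KMP-style automaton: 4 progress states + 1 absorbing accept = 5
Minimal DFA: 5 states


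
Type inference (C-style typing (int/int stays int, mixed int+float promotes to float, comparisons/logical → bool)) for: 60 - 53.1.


Operand types: int - float
Rule: mixed int/float promotes to float; int/int stays int
Result type: float


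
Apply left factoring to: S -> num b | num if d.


Common prefix: 'num'
Factored: S -> num S', S' -> b | if d


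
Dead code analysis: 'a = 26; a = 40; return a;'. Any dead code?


first assignment to a is overwritten before any read
Dead: 'a = 26'


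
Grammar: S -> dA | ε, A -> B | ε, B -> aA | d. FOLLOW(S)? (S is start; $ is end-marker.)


$ ∈ FOLLOW(S). For each A -> αBβ: add FIRST(β)\{ε} to FOLLOW(B); if β nullable, add FOLLOW(A).
FOLLOW(S) = {$}


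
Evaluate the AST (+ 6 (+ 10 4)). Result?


Evaluate inner: (+ 10 4) = 14
Evaluate root: (+ 6 14) = 20
Result: 20


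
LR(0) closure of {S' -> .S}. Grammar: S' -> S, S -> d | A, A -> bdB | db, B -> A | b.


Start: S' -> .S
For each item with dot before a nonterminal B, add B -> .γ for every B-production
Closure: [S' -> .S, S -> .d, S -> .A, A -> .bdB, A -> .db]


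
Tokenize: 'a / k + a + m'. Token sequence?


Scan left to right, longest-match per lexeme
Tokens: ID(a), OP(/), ID(k), OP(+), ID(a), OP(+), ID(m)


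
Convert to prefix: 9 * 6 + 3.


left-to-right (same/higher precedence on left): tree is (+ (* 9 6) 3)
Prefix: + * 9 6 3


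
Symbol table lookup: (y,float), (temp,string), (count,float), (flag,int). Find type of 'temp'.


Lookup 'temp' → type string


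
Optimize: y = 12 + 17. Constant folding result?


12 + 17 = 29 at compile time
Optimized: y = 29


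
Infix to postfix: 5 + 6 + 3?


Left to right (same or higher precedence on left)
Postfix: 5 6 + 3 +


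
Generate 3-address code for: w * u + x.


Break into single-operator statements:
t1 = w * u
t2 = t1 + x


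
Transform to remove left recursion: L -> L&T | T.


Left-recursive alternatives: L&T; non-recursive: T
Introduce L': L -> TL', L' -> &TL' | ε


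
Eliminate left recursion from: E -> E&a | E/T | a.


Left-recursive alternatives: E&a, E/T; non-recursive: a
Introduce E': E -> aE', E' -> &aE' | /TE' | ε


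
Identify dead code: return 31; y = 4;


statement follows a return and is unreachable
Dead: 'y = 4'


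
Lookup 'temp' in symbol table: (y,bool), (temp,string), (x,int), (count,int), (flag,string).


Lookup 'temp' → type string


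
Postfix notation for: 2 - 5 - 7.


Left to right (same or higher precedence on left)
Postfix: 2 5 - 7 -


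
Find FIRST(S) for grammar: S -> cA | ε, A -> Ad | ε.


Per alternative of S: FIRST(cA) = {c}; FIRST(ε) = {ε}
FIRST(S) = {c, ε}


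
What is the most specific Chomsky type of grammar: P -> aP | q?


Right-linear: every RHS is a terminal or a terminal followed by one nonterminal
Classification: Type 3 (Regular)


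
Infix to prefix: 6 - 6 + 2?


left-to-right (same/higher precedence on left): tree is (+ (- 6 6) 2)
Prefix: + - 6 6 2


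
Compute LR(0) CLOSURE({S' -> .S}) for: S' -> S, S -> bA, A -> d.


Start: S' -> .S
For each item with dot before a nonterminal B, add B -> .γ for every B-production
Closure: [S' -> .S, S -> .bA]


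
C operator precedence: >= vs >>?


'>>' is shift (level 8); '>=' is relational (level 7)
Higher level binds tighter
'>>' has higher precedence than '>='


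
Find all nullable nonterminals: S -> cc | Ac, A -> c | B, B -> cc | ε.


A nonterminal is nullable iff some alternative derives ε (directly, or every symbol in it is nullable)
Nullable: {A, B}


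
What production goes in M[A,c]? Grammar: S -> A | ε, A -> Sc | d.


For [A, c]: 'c' ∈ FIRST(Sc)
Entry: A -> Sc


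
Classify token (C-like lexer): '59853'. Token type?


Pattern: digits only
Type: INTEGER_LITERAL


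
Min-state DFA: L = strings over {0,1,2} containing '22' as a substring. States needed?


KMP-style automaton: 2 progress states + 1 absorbing accept = 3
Minimal DFA: 3 states


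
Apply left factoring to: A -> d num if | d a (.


Common prefix: 'd'
Factored: A -> d A', A' -> num if | a (


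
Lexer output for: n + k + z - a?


Scan left to right, longest-match per lexeme
Tokens: ID(n), OP(+), ID(k), OP(+), ID(z), OP(-), ID(a)


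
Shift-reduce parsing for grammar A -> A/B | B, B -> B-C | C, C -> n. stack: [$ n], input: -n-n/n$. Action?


'n' on top is the handle for C -> n
Action: reduce (C -> n)


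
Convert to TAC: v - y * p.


Break into single-operator statements:
t1 = y * p
t2 = v - t1


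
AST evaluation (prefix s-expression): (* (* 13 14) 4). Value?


Evaluate inner: (* 13 14) = 182
Evaluate root: (* 182 4) = 728
Result: 728


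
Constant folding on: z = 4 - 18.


4 - 18 = -14 at compile time
Optimized: z = -14


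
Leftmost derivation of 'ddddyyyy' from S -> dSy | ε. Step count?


Derivation: S => dSy => ddSyy => dddSyyy => ddddSyyyy => ddddyyyy
Steps: 5


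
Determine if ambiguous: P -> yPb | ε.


balanced y^n…b^n: each string has a unique parse
Unambiguous


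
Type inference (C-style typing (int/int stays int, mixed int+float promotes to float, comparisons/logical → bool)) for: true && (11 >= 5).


Operand types: bool && bool
Rule: logical operators take bool operands and yield bool
Result type: bool


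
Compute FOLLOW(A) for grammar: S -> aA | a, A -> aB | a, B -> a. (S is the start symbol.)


$ ∈ FOLLOW(S). For each A -> αBβ: add FIRST(β)\{ε} to FOLLOW(B); if β nullable, add FOLLOW(A).
FOLLOW(A) = {$}


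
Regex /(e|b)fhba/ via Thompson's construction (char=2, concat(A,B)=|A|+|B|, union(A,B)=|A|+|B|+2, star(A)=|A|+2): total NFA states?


Syntax tree has 6 char leaf(s), 1 union(s), 0 star(s)
chars contribute 6×2 = 12; each union adds +2; each star adds +2
Total: 12 + 2 + 0 = 14 states


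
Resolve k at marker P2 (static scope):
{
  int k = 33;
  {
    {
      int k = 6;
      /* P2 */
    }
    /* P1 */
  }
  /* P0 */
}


k declared in the same block as P2
k = 6


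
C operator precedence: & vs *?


'*' is multiplicative (level 10); '&' is bitwise AND (level 5)
Higher level binds tighter
'*' has higher precedence than '&'


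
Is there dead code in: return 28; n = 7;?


statement follows a return and is unreachable
Dead: 'n = 7'


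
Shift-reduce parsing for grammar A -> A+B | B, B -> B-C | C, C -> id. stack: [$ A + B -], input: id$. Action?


no handle; shift 'id'
Action: shift


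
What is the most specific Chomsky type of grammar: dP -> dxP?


LHS has context (more than one symbol) and |LHS| ≤ |RHS|
Classification: Type 1 (Context-Sensitive)


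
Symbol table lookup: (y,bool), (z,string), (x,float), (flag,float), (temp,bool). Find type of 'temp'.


Lookup 'temp' → type bool


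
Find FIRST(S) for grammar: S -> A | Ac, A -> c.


Per alternative of S: FIRST(A) = {c}; FIRST(Ac) = {c}
FIRST(S) = {c}


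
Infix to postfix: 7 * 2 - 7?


Left to right (same or higher precedence on left)
Postfix: 7 2 * 7 -


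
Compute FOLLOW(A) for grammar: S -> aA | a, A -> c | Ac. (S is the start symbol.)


$ ∈ FOLLOW(S). For each A -> αBβ: add FIRST(β)\{ε} to FOLLOW(B); if β nullable, add FOLLOW(A).
FOLLOW(A) = {$, c}


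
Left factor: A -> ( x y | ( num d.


Common prefix: '('
Factored: A -> ( A', A' -> x y | num d


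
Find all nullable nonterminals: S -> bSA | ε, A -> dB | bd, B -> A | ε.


A nonterminal is nullable iff some alternative derives ε (directly, or every symbol in it is nullable)
Nullable: {B, S}


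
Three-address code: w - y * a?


Break into single-operator statements:
t1 = y * a
t2 = w - t1


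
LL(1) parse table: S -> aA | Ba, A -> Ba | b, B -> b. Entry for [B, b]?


For [B, b]: 'b' ∈ FIRST(b)
Entry: B -> b


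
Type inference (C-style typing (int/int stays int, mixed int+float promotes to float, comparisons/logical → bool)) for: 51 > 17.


Operand types: int > int
Rule: comparison yields bool
Result type: bool


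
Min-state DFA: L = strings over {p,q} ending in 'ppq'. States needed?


Track the longest suffix of input matching a prefix of 'ppq': 4 classes (prefixes of length 0..3)
Minimal DFA: 4 states


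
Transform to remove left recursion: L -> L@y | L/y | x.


Left-recursive alternatives: L@y, L/y; non-recursive: x
Introduce L': L -> xL', L' -> @yL' | /yL' | ε


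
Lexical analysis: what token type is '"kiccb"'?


Pattern: double-quoted sequence
Type: STRING_LITERAL


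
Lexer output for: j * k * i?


Scan left to right, longest-match per lexeme
Tokens: ID(j), OP(*), ID(k), OP(*), ID(i)


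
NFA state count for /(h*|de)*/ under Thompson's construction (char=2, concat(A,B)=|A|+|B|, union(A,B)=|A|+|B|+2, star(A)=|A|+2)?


Syntax tree has 3 char leaf(s), 1 union(s), 2 star(s)
chars contribute 3×2 = 6; each union adds +2; each star adds +2
Total: 6 + 2 + 4 = 12 states


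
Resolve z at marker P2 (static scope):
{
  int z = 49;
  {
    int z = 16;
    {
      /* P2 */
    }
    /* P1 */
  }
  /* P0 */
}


P2's block does not declare z; resolves to the enclosing declaration at depth 1
z = 16


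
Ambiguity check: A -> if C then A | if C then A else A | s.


dangling else: 'if C then if C then s else s' parses two ways
Ambiguous


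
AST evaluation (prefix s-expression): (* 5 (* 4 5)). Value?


Evaluate inner: (* 4 5) = 20
Evaluate root: (* 5 20) = 100
Result: 100


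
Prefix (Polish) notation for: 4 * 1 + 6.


left-to-right (same/higher precedence on left): tree is (+ (* 4 1) 6)
Prefix: + * 4 1 6


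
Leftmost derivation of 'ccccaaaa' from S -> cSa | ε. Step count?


Derivation: S => cSa => ccSaa => cccSaaa => ccccSaaaa => ccccaaaa
Steps: 5


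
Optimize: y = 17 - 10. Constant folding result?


17 - 10 = 7 at compile time
Optimized: y = 7


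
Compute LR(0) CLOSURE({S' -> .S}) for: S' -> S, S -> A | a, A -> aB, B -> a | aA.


Start: S' -> .S
For each item with dot before a nonterminal B, add B -> .γ for every B-production
Closure: [S' -> .S, S -> .A, S -> .a, A -> .aB]


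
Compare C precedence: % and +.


'%' is multiplicative (level 10); '+' is additive (level 9)
Higher level binds tighter
'%' has higher precedence than '+'


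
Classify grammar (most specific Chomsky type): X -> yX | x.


Right-linear: every RHS is a terminal or a terminal followed by one nonterminal
Classification: Type 3 (Regular)


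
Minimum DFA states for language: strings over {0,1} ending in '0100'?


Track the longest suffix of input matching a prefix of '0100': 5 classes (prefixes of length 0..4)
Minimal DFA: 5 states


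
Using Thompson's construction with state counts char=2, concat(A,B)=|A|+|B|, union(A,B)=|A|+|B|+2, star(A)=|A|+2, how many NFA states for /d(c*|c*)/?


Syntax tree has 3 char leaf(s), 1 union(s), 2 star(s)
chars contribute 3×2 = 6; each union adds +2; each star adds +2
Total: 6 + 2 + 4 = 12 states


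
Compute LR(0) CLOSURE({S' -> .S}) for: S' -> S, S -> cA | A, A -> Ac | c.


Start: S' -> .S
For each item with dot before a nonterminal B, add B -> .γ for every B-production
Closure: [S' -> .S, S -> .cA, S -> .A, A -> .Ac, A -> .c]


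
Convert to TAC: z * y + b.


Break into single-operator statements:
t1 = z * y
t2 = t1 + b


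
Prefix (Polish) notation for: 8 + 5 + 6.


left-to-right (same/higher precedence on left): tree is (+ (+ 8 5) 6)
Prefix: + + 8 5 6


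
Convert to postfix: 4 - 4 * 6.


* has higher precedence, evaluate 4*6 first
Postfix: 4 4 6 * -


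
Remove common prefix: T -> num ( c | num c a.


Common prefix: 'num'
Factored: T -> num T', T' -> ( c | c a


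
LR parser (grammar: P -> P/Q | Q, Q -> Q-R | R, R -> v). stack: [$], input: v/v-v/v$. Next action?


no handle on stack; shift 'v'
Action: shift


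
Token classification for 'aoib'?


Pattern: letter/underscore followed by alphanumerics, not a keyword
Type: IDENTIFIER


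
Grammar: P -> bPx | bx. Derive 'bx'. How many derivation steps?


Derivation: P => bx
Steps: 1


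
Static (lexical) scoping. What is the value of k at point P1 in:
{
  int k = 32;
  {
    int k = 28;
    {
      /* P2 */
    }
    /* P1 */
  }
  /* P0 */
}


k declared in the same block as P1
k = 28


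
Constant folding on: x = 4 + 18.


4 + 18 = 22 at compile time
Optimized: x = 22


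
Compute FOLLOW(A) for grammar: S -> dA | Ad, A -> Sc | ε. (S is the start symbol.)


$ ∈ FOLLOW(S). For each A -> αBβ: add FIRST(β)\{ε} to FOLLOW(B); if β nullable, add FOLLOW(A).
FOLLOW(A) = {$, c, d}


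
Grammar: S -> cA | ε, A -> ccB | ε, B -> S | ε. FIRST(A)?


Per alternative of A: FIRST(ccB) = {c}; FIRST(ε) = {ε}
FIRST(A) = {c, ε}
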